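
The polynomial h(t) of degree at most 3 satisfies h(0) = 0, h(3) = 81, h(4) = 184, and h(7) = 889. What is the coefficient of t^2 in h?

5

Write h(t) = at^3 + bt^2 + ct + d. Substituting each data point gives a linear system:
  d = 0
  27a + 9b + 3c + d = 81
  64a + 16b + 4c + d = 184
  343a + 49b + 7c + d = 889
Solving the system yields a = 2, b = 5, c = -6, d = 0.
So h(t) = 2t³ + 5t² - 6t.
The coefficient of t^2 is 5.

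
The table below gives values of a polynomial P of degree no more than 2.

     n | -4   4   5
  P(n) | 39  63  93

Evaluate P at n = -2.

Using the Lagrange interpolation formula with nodes -4, 4, 5:
  L_0(n) = (n - 4)(n - 5) / 72
  L_1(n) = (n + 4)(n - 5) / -8
  L_2(n) = (n + 4)(n - 4) / 9
Then P(n) = 39·L_0(n) + 63·L_1(n) + 93·L_2(n).
Expanding and collecting terms gives P(n) = 3n^2 + 3n + 3.
Evaluating at n = -2: P(-2) = 9.

9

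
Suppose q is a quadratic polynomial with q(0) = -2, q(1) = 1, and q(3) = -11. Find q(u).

Write q(u) = au^2 + bu + c. Substituting each data point gives a linear system:
  c = -2
  a + b + c = 1
  9a + 3b + c = -11
Solving the system yields a = -3, b = 6, c = -2.
So q(u) = -3u^2 + 6u - 2.
Check: q(0) = -2. ✓

q(u) = -3u^2 + 6u - 2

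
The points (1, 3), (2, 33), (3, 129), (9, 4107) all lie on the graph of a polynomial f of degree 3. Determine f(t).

f(t) = 6t^3 - 3t^2 - 3t + 3

Write f(t) = at^3 + bt^2 + ct + d. Substituting each data point gives a linear system:
  a + b + c + d = 3
  8a + 4b + 2c + d = 33
  27a + 9b + 3c + d = 129
  729a + 81b + 9c + d = 4107
Solving the system yields a = 6, b = -3, c = -3, d = 3.
So f(t) = 6t^3 - 3t^2 - 3t + 3.
Check: f(2) = 33. ✓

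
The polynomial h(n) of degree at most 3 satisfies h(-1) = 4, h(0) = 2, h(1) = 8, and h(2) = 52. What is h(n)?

h(n) = 5n^3 + 4n^2 - 3n + 2

Using the Lagrange interpolation formula with nodes -1, 0, 1, 2:
  L_0(n) = n(n - 1)(n - 2) / -6
  L_1(n) = (n + 1)(n - 1)(n - 2) / 2
  L_2(n) = (n + 1)n(n - 2) / -2
  L_3(n) = (n + 1)n(n - 1) / 6
Then h(n) = 4·L_0(n) + 2·L_1(n) + 8·L_2(n) + 52·L_3(n).
Expanding and collecting terms gives h(n) = 5n^3 + 4n^2 - 3n + 2.
Check: h(0) = 2. ✓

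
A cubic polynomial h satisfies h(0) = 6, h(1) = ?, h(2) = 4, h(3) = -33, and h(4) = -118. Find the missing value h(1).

11

The 4 known points determine the degree-3 polynomial uniquely.
Write h(u) = au^3 + bu^2 + cu + d. Substituting each data point gives a linear system:
  d = 6
  8a + 4b + 2c + d = 4
  27a + 9b + 3c + d = -33
  64a + 16b + 4c + d = -118
Solving the system yields a = -3, b = 3, c = 5, d = 6.
So h(u) = -3u^3 + 3u^2 + 5u + 6.
Then h(1) = 11.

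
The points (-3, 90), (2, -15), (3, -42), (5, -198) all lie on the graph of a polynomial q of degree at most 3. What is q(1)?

-6

Using the Lagrange interpolation formula with nodes -3, 2, 3, 5:
  L_0(s) = (s - 2)(s - 3)(s - 5) / -240
  L_1(s) = (s + 3)(s - 3)(s - 5) / 15
  L_2(s) = (s + 3)(s - 2)(s - 5) / -12
  L_3(s) = (s + 3)(s - 2)(s - 3) / 48
Then q(s) = 90·L_0(s) - 15·L_1(s) - 42·L_2(s) - 198·L_3(s).
Expanding and collecting terms gives q(s) = -2s³ + 3s² - 4s - 3.
Evaluating at s = 1: q(1) = -6.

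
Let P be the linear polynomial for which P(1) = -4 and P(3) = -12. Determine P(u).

P(u) = -4u

Write P(u) = au + b. Substituting each data point gives a linear system:
  a + b = -4
  3a + b = -12
Solving the system yields a = -4, b = 0.
So P(u) = -4u.
Check: P(1) = -4. ✓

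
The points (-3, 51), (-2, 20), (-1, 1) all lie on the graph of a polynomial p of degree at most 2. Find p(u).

p(u) = 6u^2 - u - 6

Using the Lagrange interpolation formula with nodes -3, -2, -1:
  L_0(u) = (u + 2)(u + 1) / 2
  L_1(u) = (u + 3)(u + 1) / -1
  L_2(u) = (u + 3)(u + 2) / 2
Then p(u) = 51·L_0(u) + 20·L_1(u) + 1·L_2(u).
Expanding and collecting terms gives p(u) = 6u² - u - 6.
Check: p(-3) = 51. ✓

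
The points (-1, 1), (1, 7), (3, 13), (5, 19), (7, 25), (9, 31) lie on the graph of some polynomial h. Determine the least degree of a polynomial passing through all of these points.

Forward differences of the values at t = -1, 1, 3, 5, 7, 9:
  h  : 1  7  13  19  25  31
  Δ  : 6  6  6  6  6
  Δ^2: 0  0  0  0
  Δ^3: 0  0  0
  Δ^4: 0  0
  Δ^5: 0
The first differences are constant (6) and nonzero, while all higher differences vanish, so the minimal degree is 1.

1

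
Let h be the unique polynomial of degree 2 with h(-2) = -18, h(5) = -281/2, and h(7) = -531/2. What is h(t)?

h(t) = -5t^2 - (5/2)t - 3

Write h(t) = at^2 + bt + c. Substituting each data point gives a linear system:
  4a - 2b + c = -18
  25a + 5b + c = -281/2
  49a + 7b + c = -531/2
Solving the system yields a = -5, b = -5/2, c = -3.
So h(t) = -5t^2 - (5/2)t - 3.
Check: h(5) = -281/2. ✓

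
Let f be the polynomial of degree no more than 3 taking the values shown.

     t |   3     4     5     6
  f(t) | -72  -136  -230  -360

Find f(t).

Write f(t) = at^3 + bt^2 + ct + d. Substituting each data point gives a linear system:
  27a + 9b + 3c + d = -72
  64a + 16b + 4c + d = -136
  125a + 25b + 5c + d = -230
  216a + 36b + 6c + d = -360
Solving the system yields a = -1, b = -3, c = -6, d = 0.
So f(t) = -t³ - 3t² - 6t.
Check: f(3) = -72. ✓

f(t) = -t^3 - 3t^2 - 6t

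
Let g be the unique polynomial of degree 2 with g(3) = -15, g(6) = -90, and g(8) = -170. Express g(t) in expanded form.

Using the Lagrange interpolation formula with nodes 3, 6, 8:
  L_0(t) = (t - 6)(t - 8) / 15
  L_1(t) = (t - 3)(t - 8) / -6
  L_2(t) = (t - 3)(t - 6) / 10
Then g(t) = -15·L_0(t) - 90·L_1(t) - 170·L_2(t).
Expanding and collecting terms gives g(t) = -3t^2 + 2t + 6.
Check: g(6) = -90. ✓

g(t) = -3t^2 + 2t + 6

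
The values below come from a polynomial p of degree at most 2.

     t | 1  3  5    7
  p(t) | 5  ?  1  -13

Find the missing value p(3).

On equispaced nodes a degree-2 polynomial has vanishing third forward difference, so
  - p(1) + 3·p(3) - 3·p(5) + p(7) = 0.
Substituting the known values and solving for p(3):
  3·p(3) = 21
  p(3) = 7.

7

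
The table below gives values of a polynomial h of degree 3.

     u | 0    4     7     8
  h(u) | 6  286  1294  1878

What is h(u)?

h(u) = 3u^3 + 5u^2 + 2u + 6

Write h(u) = au^3 + bu^2 + cu + d. Substituting each data point gives a linear system:
  d = 6
  64a + 16b + 4c + d = 286
  343a + 49b + 7c + d = 1294
  512a + 64b + 8c + d = 1878
Solving the system yields a = 3, b = 5, c = 2, d = 6.
So h(u) = 3u^3 + 5u^2 + 2u + 6.
Check: h(8) = 1878. ✓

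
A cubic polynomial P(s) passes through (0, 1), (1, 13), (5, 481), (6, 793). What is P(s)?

P(s) = 3s^3 + 3s^2 + 6s + 1

Write P(s) = as^3 + bs^2 + cs + d. Substituting each data point gives a linear system:
  d = 1
  a + b + c + d = 13
  125a + 25b + 5c + d = 481
  216a + 36b + 6c + d = 793
Solving the system yields a = 3, b = 3, c = 6, d = 1.
So P(s) = 3s^3 + 3s^2 + 6s + 1.
Check: P(6) = 793. ✓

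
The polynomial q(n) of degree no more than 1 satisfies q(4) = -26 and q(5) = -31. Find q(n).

Write q(n) = an + b. Substituting each data point gives a linear system:
  4a + b = -26
  5a + b = -31
Solving the system yields a = -5, b = -6.
So q(n) = -5n - 6.
Check: q(4) = -26. ✓

q(n) = -5n - 6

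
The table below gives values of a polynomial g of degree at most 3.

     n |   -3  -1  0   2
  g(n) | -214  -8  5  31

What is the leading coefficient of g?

6

Write g(n) = an^3 + bn^2 + cn + d. Substituting each data point gives a linear system:
  -27a + 9b - 3c + d = -214
  -a + b - c + d = -8
  d = 5
  8a + 4b + 2c + d = 31
Solving the system yields a = 6, b = -6, c = 1, d = 5.
So g(n) = 6n^3 - 6n^2 + n + 5.
The leading coefficient is 6.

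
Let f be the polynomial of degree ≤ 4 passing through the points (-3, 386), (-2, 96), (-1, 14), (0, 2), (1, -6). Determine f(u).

f(u) = 3u^4 - 5u^3 - u^2 - 5u + 2

Using the Lagrange interpolation formula with nodes -3, -2, -1, 0, 1:
  L_0(u) = (u + 2)(u + 1)u(u - 1) / 24
  L_1(u) = (u + 3)(u + 1)u(u - 1) / -6
  L_2(u) = (u + 3)(u + 2)u(u - 1) / 4
  L_3(u) = (u + 3)(u + 2)(u + 1)(u - 1) / -6
  L_4(u) = (u + 3)(u + 2)(u + 1)u / 24
Then f(u) = 386·L_0(u) + 96·L_1(u) + 14·L_2(u) + 2·L_3(u) - 6·L_4(u).
Expanding and collecting terms gives f(u) = 3u^4 - 5u^3 - u^2 - 5u + 2.
Check: f(-2) = 96. ✓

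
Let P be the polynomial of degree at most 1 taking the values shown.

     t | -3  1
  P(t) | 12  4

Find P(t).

P(t) = -2t + 6

Write P(t) = at + b. Substituting each data point gives a linear system:
  -3a + b = 12
  a + b = 4
Solving the system yields a = -2, b = 6.
So P(t) = -2t + 6.
Check: P(1) = 4. ✓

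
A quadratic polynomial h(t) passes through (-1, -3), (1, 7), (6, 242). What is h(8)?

420

Write h(t) = at^2 + bt + c. Substituting each data point gives a linear system:
  a - b + c = -3
  a + b + c = 7
  36a + 6b + c = 242
Solving the system yields a = 6, b = 5, c = -4.
So h(t) = 6t^2 + 5t - 4.
Then h(8) = 420.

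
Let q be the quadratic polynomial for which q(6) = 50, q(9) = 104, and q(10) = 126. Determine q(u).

Write q(u) = au^2 + bu + c. Substituting each data point gives a linear system:
  36a + 6b + c = 50
  81a + 9b + c = 104
  100a + 10b + c = 126
Solving the system yields a = 1, b = 3, c = -4.
So q(u) = u^2 + 3u - 4.
Check: q(9) = 104. ✓

q(u) = u^2 + 3u - 4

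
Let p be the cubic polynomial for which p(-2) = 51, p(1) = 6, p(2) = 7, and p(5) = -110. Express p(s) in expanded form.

Using the Lagrange interpolation formula with nodes -2, 1, 2, 5:
  L_0(s) = (s - 1)(s - 2)(s - 5) / -84
  L_1(s) = (s + 2)(s - 2)(s - 5) / 12
  L_2(s) = (s + 2)(s - 1)(s - 5) / -12
  L_3(s) = (s + 2)(s - 1)(s - 2) / 84
Then p(s) = 51·L_0(s) + 6·L_1(s) + 7·L_2(s) - 110·L_3(s).
Expanding and collecting terms gives p(s) = -2s^3 + 6s^2 - 3s + 5.
Check: p(5) = -110. ✓

p(s) = -2s^3 + 6s^2 - 3s + 5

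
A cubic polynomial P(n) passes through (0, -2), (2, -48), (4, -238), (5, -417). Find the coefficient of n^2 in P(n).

Write P(n) = an^3 + bn^2 + cn + d. Substituting each data point gives a linear system:
  d = -2
  8a + 4b + 2c + d = -48
  64a + 16b + 4c + d = -238
  125a + 25b + 5c + d = -417
Solving the system yields a = -2, b = -6, c = -3, d = -2.
So P(n) = -2n³ - 6n² - 3n - 2.
The coefficient of n^2 is -6.

-6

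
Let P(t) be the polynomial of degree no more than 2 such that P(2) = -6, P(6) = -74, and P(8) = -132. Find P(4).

Write P(t) = at^2 + bt + c. Substituting each data point gives a linear system:
  4a + 2b + c = -6
  36a + 6b + c = -74
  64a + 8b + c = -132
Solving the system yields a = -2, b = -1, c = 4.
So P(t) = -2t^2 - t + 4.
Then P(4) = -32.

-32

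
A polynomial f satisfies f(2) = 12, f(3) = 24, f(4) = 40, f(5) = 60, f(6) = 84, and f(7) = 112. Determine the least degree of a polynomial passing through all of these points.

2

Forward differences of the values at u = 2, 3, 4, 5, 6, 7:
  f  : 12  24  40  60  84  112
  Δ  : 12  16  20  24  28
  Δ^2: 4  4  4  4
  Δ^3: 0  0  0
  Δ^4: 0  0
  Δ^5: 0
The second differences are constant (4) and nonzero, while all higher differences vanish, so the minimal degree is 2.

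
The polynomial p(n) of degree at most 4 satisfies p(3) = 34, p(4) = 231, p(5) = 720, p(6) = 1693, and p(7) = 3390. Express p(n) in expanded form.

p(n) = 2n^4 - 4n^3 - 5n - 5

Write p(n) = an^4 + bn^3 + cn^2 + dn + e. Substituting each data point gives a linear system:
  81a + 27b + 9c + 3d + e = 34
  256a + 64b + 16c + 4d + e = 231
  625a + 125b + 25c + 5d + e = 720
  1296a + 216b + 36c + 6d + e = 1693
  2401a + 343b + 49c + 7d + e = 3390
Solving the system yields a = 2, b = -4, c = 0, d = -5, e = -5.
So p(n) = 2n⁴ - 4n³ - 5n - 5.
Check: p(6) = 1693. ✓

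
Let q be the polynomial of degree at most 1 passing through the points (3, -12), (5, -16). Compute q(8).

Using the Lagrange interpolation formula with nodes 3, 5:
  L_0(x) = (x - 5) / -2
  L_1(x) = (x - 3) / 2
Then q(x) = -12·L_0(x) - 16·L_1(x).
Expanding and collecting terms gives q(x) = -2x - 6.
Evaluating at x = 8: q(8) = -22.

-22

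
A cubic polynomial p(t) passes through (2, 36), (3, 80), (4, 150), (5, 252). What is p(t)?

p(t) = t^3 + 4t^2 + 5t + 2

Write p(t) = at^3 + bt^2 + ct + d. Substituting each data point gives a linear system:
  8a + 4b + 2c + d = 36
  27a + 9b + 3c + d = 80
  64a + 16b + 4c + d = 150
  125a + 25b + 5c + d = 252
Solving the system yields a = 1, b = 4, c = 5, d = 2.
So p(t) = t^3 + 4t^2 + 5t + 2.
Check: p(5) = 252. ✓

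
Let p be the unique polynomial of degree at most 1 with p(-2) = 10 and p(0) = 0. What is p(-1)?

Write p(n) = an + b. Substituting each data point gives a linear system:
  -2a + b = 10
  b = 0
Solving the system yields a = -5, b = 0.
So p(n) = -5n.
Then p(-1) = 5.

5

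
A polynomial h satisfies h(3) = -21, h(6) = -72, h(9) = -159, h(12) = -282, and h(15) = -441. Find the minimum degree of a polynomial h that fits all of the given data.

2

Forward differences of the values at x = 3, 6, 9, 12, 15:
  h  : -21  -72  -159  -282  -441
  Δ  : -51  -87  -123  -159
  Δ^2: -36  -36  -36
  Δ^3: 0  0
  Δ^4: 0
The second differences are constant (-36) and nonzero, while all higher differences vanish, so the minimal degree is 2.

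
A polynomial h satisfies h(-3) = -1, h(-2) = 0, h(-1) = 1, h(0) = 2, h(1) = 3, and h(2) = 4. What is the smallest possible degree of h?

Forward differences of the values at t = -3, -2, -1, 0, 1, 2:
  h  : -1  0  1  2  3  4
  Δ  : 1  1  1  1  1
  Δ^2: 0  0  0  0
  Δ^3: 0  0  0
  Δ^4: 0  0
  Δ^5: 0
The first differences are constant (1) and nonzero, while all higher differences vanish, so the minimal degree is 1.

1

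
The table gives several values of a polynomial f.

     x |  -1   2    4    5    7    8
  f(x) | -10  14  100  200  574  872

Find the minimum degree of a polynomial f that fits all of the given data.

3

Divided differences on the nodes -1, 2, 4, 5, 7, 8:
  order 0: -10  14  100  200  574  872
  order 1: 8  43  100  187  298
  order 2: 7  19  29  37
  order 3: 2  2  2
  order 4: 0  0
  order 5: 0
The order-3 divided differences are all 2 (nonzero) and every higher order vanishes, so the data lies on a polynomial of degree exactly 3.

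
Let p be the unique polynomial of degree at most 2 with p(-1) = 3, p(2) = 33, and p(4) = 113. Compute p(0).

1

Using the Lagrange interpolation formula with nodes -1, 2, 4:
  L_0(x) = (x - 2)(x - 4) / 15
  L_1(x) = (x + 1)(x - 4) / -6
  L_2(x) = (x + 1)(x - 2) / 10
Then p(x) = 3·L_0(x) + 33·L_1(x) + 113·L_2(x).
Expanding and collecting terms gives p(x) = 6x^2 + 4x + 1.
Evaluating at x = 0: p(0) = 1.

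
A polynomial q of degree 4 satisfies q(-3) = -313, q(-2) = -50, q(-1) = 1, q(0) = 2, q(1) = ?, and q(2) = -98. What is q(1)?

On equispaced nodes a degree-4 polynomial has vanishing fifth forward difference, so
  - q(-3) + 5·q(-2) - 10·q(-1) + 10·q(0) - 5·q(1) + q(2) = 0.
Substituting the known values and solving for q(1):
  -5·q(1) = 25
  q(1) = -5.

-5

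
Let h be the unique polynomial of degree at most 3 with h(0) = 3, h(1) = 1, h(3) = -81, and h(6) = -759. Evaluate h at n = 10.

Using the Lagrange interpolation formula with nodes 0, 1, 3, 6:
  L_0(n) = (n - 1)(n - 3)(n - 6) / -18
  L_1(n) = n(n - 3)(n - 6) / 10
  L_2(n) = n(n - 1)(n - 6) / -18
  L_3(n) = n(n - 1)(n - 3) / 90
Then h(n) = 3·L_0(n) + 1·L_1(n) - 81·L_2(n) - 759·L_3(n).
Expanding and collecting terms gives h(n) = -4n³ + 3n² - n + 3.
Evaluating at n = 10: h(10) = -3707.

-3707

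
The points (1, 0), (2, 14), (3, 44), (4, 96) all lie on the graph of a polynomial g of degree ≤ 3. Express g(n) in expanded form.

g(n) = n^3 + 2n^2 + n - 4

Using the Lagrange interpolation formula with nodes 1, 2, 3, 4:
  L_0(n) = (n - 2)(n - 3)(n - 4) / -6
  L_1(n) = (n - 1)(n - 3)(n - 4) / 2
  L_2(n) = (n - 1)(n - 2)(n - 4) / -2
  L_3(n) = (n - 1)(n - 2)(n - 3) / 6
Then g(n) = 0·L_0(n) + 14·L_1(n) + 44·L_2(n) + 96·L_3(n).
Expanding and collecting terms gives g(n) = n^3 + 2n^2 + n - 4.
Check: g(1) = 0. ✓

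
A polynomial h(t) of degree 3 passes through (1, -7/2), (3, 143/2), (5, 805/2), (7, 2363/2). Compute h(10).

Write h(t) = at^3 + bt^2 + ct + d. Substituting each data point gives a linear system:
  a + b + c + d = -7/2
  27a + 9b + 3c + d = 143/2
  125a + 25b + 5c + d = 805/2
  343a + 49b + 7c + d = 2363/2
Solving the system yields a = 4, b = -4, c = 3/2, d = -5.
So h(t) = 4t^3 - 4t^2 + (3/2)t - 5.
Then h(10) = 3610.

3610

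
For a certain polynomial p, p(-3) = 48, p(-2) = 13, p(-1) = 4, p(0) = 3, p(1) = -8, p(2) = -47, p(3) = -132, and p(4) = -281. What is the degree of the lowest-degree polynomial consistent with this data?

Forward differences of the values at n = -3, -2, -1, 0, 1, 2, 3, 4:
  p  : 48  13  4  3  -8  -47  -132  -281
  Δ  : -35  -9  -1  -11  -39  -85  -149
  Δ^2: 26  8  -10  -28  -46  -64
  Δ^3: -18  -18  -18  -18  -18
  Δ^4: 0  0  0  0
  Δ^5: 0  0  0
  Δ^6: 0  0
  Δ^7: 0
The third differences are constant (-18) and nonzero, while all higher differences vanish, so the minimal degree is 3.

3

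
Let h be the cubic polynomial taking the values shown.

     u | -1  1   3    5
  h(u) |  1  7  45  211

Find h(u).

Using the Lagrange interpolation formula with nodes -1, 1, 3, 5:
  L_0(u) = (u - 1)(u - 3)(u - 5) / -48
  L_1(u) = (u + 1)(u - 3)(u - 5) / 16
  L_2(u) = (u + 1)(u - 1)(u - 5) / -16
  L_3(u) = (u + 1)(u - 1)(u - 3) / 48
Then h(u) = 1·L_0(u) + 7·L_1(u) + 45·L_2(u) + 211·L_3(u).
Expanding and collecting terms gives h(u) = 2u^3 - 2u^2 + u + 6.
Check: h(5) = 211. ✓

h(u) = 2u^3 - 2u^2 + u + 6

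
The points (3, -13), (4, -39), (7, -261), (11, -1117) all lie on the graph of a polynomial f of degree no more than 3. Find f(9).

-589

Write f(t) = at^3 + bt^2 + ct + d. Substituting each data point gives a linear system:
  27a + 9b + 3c + d = -13
  64a + 16b + 4c + d = -39
  343a + 49b + 7c + d = -261
  1331a + 121b + 11c + d = -1117
Solving the system yields a = -1, b = 2, c = -3, d = 5.
So f(t) = -t^3 + 2t^2 - 3t + 5.
Then f(9) = -589.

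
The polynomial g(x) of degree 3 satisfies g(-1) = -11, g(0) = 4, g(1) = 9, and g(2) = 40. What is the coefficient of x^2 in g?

Write g(x) = ax^3 + bx^2 + cx + d. Substituting each data point gives a linear system:
  -a + b - c + d = -11
  d = 4
  a + b + c + d = 9
  8a + 4b + 2c + d = 40
Solving the system yields a = 6, b = -5, c = 4, d = 4.
So g(x) = 6x^3 - 5x^2 + 4x + 4.
The coefficient of x^2 is -5.

-5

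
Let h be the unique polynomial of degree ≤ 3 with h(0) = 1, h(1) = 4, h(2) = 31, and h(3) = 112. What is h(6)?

Write h(x) = ax^3 + bx^2 + cx + d. Substituting each data point gives a linear system:
  d = 1
  a + b + c + d = 4
  8a + 4b + 2c + d = 31
  27a + 9b + 3c + d = 112
Solving the system yields a = 5, b = -3, c = 1, d = 1.
So h(x) = 5x^3 - 3x^2 + x + 1.
Then h(6) = 979.

979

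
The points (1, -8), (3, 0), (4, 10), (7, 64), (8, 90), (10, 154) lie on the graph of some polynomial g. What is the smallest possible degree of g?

2

Divided differences on the nodes 1, 3, 4, 7, 8, 10:
  order 0: -8  0  10  64  90  154
  order 1: 4  10  18  26  32
  order 2: 2  2  2  2
  order 3: 0  0  0
  order 4: 0  0
  order 5: 0
The order-2 divided differences are all 2 (nonzero) and every higher order vanishes, so the data lies on a polynomial of degree exactly 2.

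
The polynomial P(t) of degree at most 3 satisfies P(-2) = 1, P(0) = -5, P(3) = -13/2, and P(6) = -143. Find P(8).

Using the Lagrange interpolation formula with nodes -2, 0, 3, 6:
  L_0(t) = t(t - 3)(t - 6) / -80
  L_1(t) = (t + 2)(t - 3)(t - 6) / 36
  L_2(t) = (t + 2)t(t - 6) / -45
  L_3(t) = (t + 2)t(t - 3) / 144
Then P(t) = 1·L_0(t) - 5·L_1(t) - 13/2·L_2(t) - 143·L_3(t).
Expanding and collecting terms gives P(t) = -t³ + (3/2)t² + 4t - 5.
Evaluating at t = 8: P(8) = -389.

-389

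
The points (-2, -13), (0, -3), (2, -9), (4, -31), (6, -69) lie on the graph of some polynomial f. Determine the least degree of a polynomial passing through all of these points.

2

Forward differences of the values at t = -2, 0, 2, 4, 6:
  f  : -13  -3  -9  -31  -69
  Δ  : 10  -6  -22  -38
  Δ^2: -16  -16  -16
  Δ^3: 0  0
  Δ^4: 0
The second differences are constant (-16) and nonzero, while all higher differences vanish, so the minimal degree is 2.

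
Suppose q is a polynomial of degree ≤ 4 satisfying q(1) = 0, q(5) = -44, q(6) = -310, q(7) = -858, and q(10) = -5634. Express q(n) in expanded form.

q(n) = -n^4 + 4n^3 + 4n^2 - 3n - 4

Using the Lagrange interpolation formula with nodes 1, 5, 6, 7, 10:
  L_0(n) = (n - 5)(n - 6)(n - 7)(n - 10) / 1080
  L_1(n) = (n - 1)(n - 6)(n - 7)(n - 10) / -40
  L_2(n) = (n - 1)(n - 5)(n - 7)(n - 10) / 20
  L_3(n) = (n - 1)(n - 5)(n - 6)(n - 10) / -36
  L_4(n) = (n - 1)(n - 5)(n - 6)(n - 7) / 540
Then q(n) = 0·L_0(n) - 44·L_1(n) - 310·L_2(n) - 858·L_3(n) - 5634·L_4(n).
Expanding and collecting terms gives q(n) = -n^4 + 4n^3 + 4n^2 - 3n - 4.
Check: q(5) = -44. ✓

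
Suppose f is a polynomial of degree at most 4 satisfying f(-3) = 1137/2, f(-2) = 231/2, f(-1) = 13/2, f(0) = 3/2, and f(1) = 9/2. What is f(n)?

f(n) = 6n^4 - 4n^3 - 2n^2 + 3n + 3/2

Write f(n) = an^4 + bn^3 + cn^2 + dn + e. Substituting each data point gives a linear system:
  81a - 27b + 9c - 3d + e = 1137/2
  16a - 8b + 4c - 2d + e = 231/2
  a - b + c - d + e = 13/2
  e = 3/2
  a + b + c + d + e = 9/2
Solving the system yields a = 6, b = -4, c = -2, d = 3, e = 3/2.
So f(n) = 6n^4 - 4n^3 - 2n^2 + 3n + 3/2.
Check: f(-1) = 13/2. ✓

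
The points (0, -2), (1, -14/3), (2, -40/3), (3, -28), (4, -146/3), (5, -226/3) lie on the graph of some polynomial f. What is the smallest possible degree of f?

2

Forward differences of the values at x = 0, 1, 2, 3, 4, 5:
  f  : -2  -14/3  -40/3  -28  -146/3  -226/3
  Δ  : -8/3  -26/3  -44/3  -62/3  -80/3
  Δ^2: -6  -6  -6  -6
  Δ^3: 0  0  0
  Δ^4: 0  0
  Δ^5: 0
The second differences are constant (-6) and nonzero, while all higher differences vanish, so the minimal degree is 2.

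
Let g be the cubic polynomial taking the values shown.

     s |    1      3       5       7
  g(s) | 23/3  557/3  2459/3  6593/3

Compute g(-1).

-7/3

Write g(s) = as^3 + bs^2 + cs + d. Substituting each data point gives a linear system:
  a + b + c + d = 23/3
  27a + 9b + 3c + d = 557/3
  125a + 25b + 5c + d = 2459/3
  343a + 49b + 7c + d = 6593/3
Solving the system yields a = 6, b = 3, c = -1, d = -1/3.
So g(s) = 6s^3 + 3s^2 - s - 1/3.
Then g(-1) = -7/3.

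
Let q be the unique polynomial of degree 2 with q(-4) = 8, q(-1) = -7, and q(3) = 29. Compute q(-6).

Write q(n) = an^2 + bn + c. Substituting each data point gives a linear system:
  16a - 4b + c = 8
  a - b + c = -7
  9a + 3b + c = 29
Solving the system yields a = 2, b = 5, c = -4.
So q(n) = 2n^2 + 5n - 4.
Then q(-6) = 38.

38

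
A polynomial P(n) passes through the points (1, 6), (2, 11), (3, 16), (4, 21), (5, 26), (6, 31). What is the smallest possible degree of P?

Forward differences of the values at n = 1, 2, 3, 4, 5, 6:
  P  : 6  11  16  21  26  31
  Δ  : 5  5  5  5  5
  Δ^2: 0  0  0  0
  Δ^3: 0  0  0
  Δ^4: 0  0
  Δ^5: 0
The first differences are constant (5) and nonzero, while all higher differences vanish, so the minimal degree is 1.

1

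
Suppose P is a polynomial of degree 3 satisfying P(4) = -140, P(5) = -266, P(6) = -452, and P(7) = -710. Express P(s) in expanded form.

Write P(s) = as^3 + bs^2 + cs + d. Substituting each data point gives a linear system:
  64a + 16b + 4c + d = -140
  125a + 25b + 5c + d = -266
  216a + 36b + 6c + d = -452
  343a + 49b + 7c + d = -710
Solving the system yields a = -2, b = 0, c = -4, d = 4.
So P(s) = -2s^3 - 4s + 4.
Check: P(5) = -266. ✓

P(s) = -2s^3 - 4s + 4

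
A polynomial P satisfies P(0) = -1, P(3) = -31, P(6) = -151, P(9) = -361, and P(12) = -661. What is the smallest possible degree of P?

2

Forward differences of the values at n = 0, 3, 6, 9, 12:
  P  : -1  -31  -151  -361  -661
  Δ  : -30  -120  -210  -300
  Δ^2: -90  -90  -90
  Δ^3: 0  0
  Δ^4: 0
The second differences are constant (-90) and nonzero, while all higher differences vanish, so the minimal degree is 2.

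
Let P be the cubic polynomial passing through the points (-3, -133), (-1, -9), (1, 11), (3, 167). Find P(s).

P(s) = 5s^3 + 2s^2 + 5s - 1

Using the Lagrange interpolation formula with nodes -3, -1, 1, 3:
  L_0(s) = (s + 1)(s - 1)(s - 3) / -48
  L_1(s) = (s + 3)(s - 1)(s - 3) / 16
  L_2(s) = (s + 3)(s + 1)(s - 3) / -16
  L_3(s) = (s + 3)(s + 1)(s - 1) / 48
Then P(s) = -133·L_0(s) - 9·L_1(s) + 11·L_2(s) + 167·L_3(s).
Expanding and collecting terms gives P(s) = 5s^3 + 2s^2 + 5s - 1.
Check: P(1) = 11. ✓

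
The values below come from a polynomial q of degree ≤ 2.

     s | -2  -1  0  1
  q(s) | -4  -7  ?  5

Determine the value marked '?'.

-4

The 3 known points determine the degree-2 polynomial uniquely.
Write q(s) = as^2 + bs + c. Substituting each data point gives a linear system:
  4a - 2b + c = -4
  a - b + c = -7
  a + b + c = 5
Solving the system yields a = 3, b = 6, c = -4.
So q(s) = 3s^2 + 6s - 4.
Then q(0) = -4.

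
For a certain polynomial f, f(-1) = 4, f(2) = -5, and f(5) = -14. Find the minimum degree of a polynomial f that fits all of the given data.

1

Divided differences on the nodes -1, 2, 5:
  order 0: 4  -5  -14
  order 1: -3  -3
  order 2: 0
The order-1 divided differences are all -3 (nonzero) and every higher order vanishes, so the data lies on a polynomial of degree exactly 1.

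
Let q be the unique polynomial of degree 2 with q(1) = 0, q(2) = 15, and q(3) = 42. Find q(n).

q(n) = 6n^2 - 3n - 3

Write q(n) = an^2 + bn + c. Substituting each data point gives a linear system:
  a + b + c = 0
  4a + 2b + c = 15
  9a + 3b + c = 42
Solving the system yields a = 6, b = -3, c = -3.
So q(n) = 6n^2 - 3n - 3.
Check: q(1) = 0. ✓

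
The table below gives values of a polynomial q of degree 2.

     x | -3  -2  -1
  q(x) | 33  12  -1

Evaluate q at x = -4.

62

Forward differences of the values at x = -3, -2, -1:
  q  : 33  12  -1
  Δ  : -21  -13
  Δ^2: 8
The second differences are constant, confirming degree 2.
Interpolating (Newton forward form) and evaluating at x = -4 gives q(-4) = 62.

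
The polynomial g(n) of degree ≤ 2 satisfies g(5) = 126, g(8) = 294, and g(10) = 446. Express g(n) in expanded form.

Using the Lagrange interpolation formula with nodes 5, 8, 10:
  L_0(n) = (n - 8)(n - 10) / 15
  L_1(n) = (n - 5)(n - 10) / -6
  L_2(n) = (n - 5)(n - 8) / 10
Then g(n) = 126·L_0(n) + 294·L_1(n) + 446·L_2(n).
Expanding and collecting terms gives g(n) = 4n^2 + 4n + 6.
Check: g(10) = 446. ✓

g(n) = 4n^2 + 4n + 6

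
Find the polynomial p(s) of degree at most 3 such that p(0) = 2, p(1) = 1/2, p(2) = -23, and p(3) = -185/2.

p(s) = -4s^3 + s^2 + (3/2)s + 2

Write p(s) = as^3 + bs^2 + cs + d. Substituting each data point gives a linear system:
  d = 2
  a + b + c + d = 1/2
  8a + 4b + 2c + d = -23
  27a + 9b + 3c + d = -185/2
Solving the system yields a = -4, b = 1, c = 3/2, d = 2.
So p(s) = -4s^3 + s^2 + (3/2)s + 2.
Check: p(0) = 2. ✓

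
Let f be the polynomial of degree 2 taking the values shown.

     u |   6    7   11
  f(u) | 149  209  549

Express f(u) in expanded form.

Using the Lagrange interpolation formula with nodes 6, 7, 11:
  L_0(u) = (u - 7)(u - 11) / 5
  L_1(u) = (u - 6)(u - 11) / -4
  L_2(u) = (u - 6)(u - 7) / 20
Then f(u) = 149·L_0(u) + 209·L_1(u) + 549·L_2(u).
Expanding and collecting terms gives f(u) = 5u^2 - 5u - 1.
Check: f(11) = 549. ✓

f(u) = 5u^2 - 5u - 1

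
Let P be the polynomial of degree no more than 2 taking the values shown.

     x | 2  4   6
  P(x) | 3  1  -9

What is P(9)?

Write P(x) = ax^2 + bx + c. Substituting each data point gives a linear system:
  4a + 2b + c = 3
  16a + 4b + c = 1
  36a + 6b + c = -9
Solving the system yields a = -1, b = 5, c = -3.
So P(x) = -x^2 + 5x - 3.
Then P(9) = -39.

-39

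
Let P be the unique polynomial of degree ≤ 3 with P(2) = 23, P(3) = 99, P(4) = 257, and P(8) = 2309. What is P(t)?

Write P(t) = at^3 + bt^2 + ct + d. Substituting each data point gives a linear system:
  8a + 4b + 2c + d = 23
  27a + 9b + 3c + d = 99
  64a + 16b + 4c + d = 257
  512a + 64b + 8c + d = 2309
Solving the system yields a = 5, b = -4, c = 1, d = -3.
So P(t) = 5t^3 - 4t^2 + t - 3.
Check: P(4) = 257. ✓

P(t) = 5t^3 - 4t^2 + t - 3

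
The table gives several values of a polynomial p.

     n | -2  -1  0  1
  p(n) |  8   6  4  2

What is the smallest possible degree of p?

1

Forward differences of the values at n = -2, -1, 0, 1:
  p  : 8  6  4  2
  Δ  : -2  -2  -2
  Δ^2: 0  0
  Δ^3: 0
The first differences are constant (-2) and nonzero, while all higher differences vanish, so the minimal degree is 1.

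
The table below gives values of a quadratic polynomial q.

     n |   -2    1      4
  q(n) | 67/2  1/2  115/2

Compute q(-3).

129/2

Write q(n) = an^2 + bn + c. Substituting each data point gives a linear system:
  4a - 2b + c = 67/2
  a + b + c = 1/2
  16a + 4b + c = 115/2
Solving the system yields a = 5, b = -6, c = 3/2.
So q(n) = 5n² - 6n + 3/2.
Then q(-3) = 129/2.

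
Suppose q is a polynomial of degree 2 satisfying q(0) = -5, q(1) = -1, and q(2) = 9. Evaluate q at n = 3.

Forward differences of the values at n = 0, 1, 2:
  q  : -5  -1  9
  Δ  : 4  10
  Δ^2: 6
The second differences are constant, confirming degree 2.
Interpolating (Newton forward form) and evaluating at n = 3 gives q(3) = 25.

25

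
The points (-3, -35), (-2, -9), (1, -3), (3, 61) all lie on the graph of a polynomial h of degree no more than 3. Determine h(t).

h(t) = 2t^3 + 2t^2 - 2t - 5

Write h(t) = at^3 + bt^2 + ct + d. Substituting each data point gives a linear system:
  -27a + 9b - 3c + d = -35
  -8a + 4b - 2c + d = -9
  a + b + c + d = -3
  27a + 9b + 3c + d = 61
Solving the system yields a = 2, b = 2, c = -2, d = -5.
So h(t) = 2t^3 + 2t^2 - 2t - 5.
Check: h(1) = -3. ✓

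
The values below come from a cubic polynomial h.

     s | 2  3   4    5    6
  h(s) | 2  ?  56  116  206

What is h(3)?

20

The 4 known points determine the degree-3 polynomial uniquely.
Write h(s) = as^3 + bs^2 + cs + d. Substituting each data point gives a linear system:
  8a + 4b + 2c + d = 2
  64a + 16b + 4c + d = 56
  125a + 25b + 5c + d = 116
  216a + 36b + 6c + d = 206
Solving the system yields a = 1, b = 0, c = -1, d = -4.
So h(s) = s^3 - s - 4.
Then h(3) = 20.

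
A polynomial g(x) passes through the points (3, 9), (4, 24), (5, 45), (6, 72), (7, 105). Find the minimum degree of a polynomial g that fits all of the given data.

Divided differences on the nodes 3, 4, 5, 6, 7:
  order 0: 9  24  45  72  105
  order 1: 15  21  27  33
  order 2: 3  3  3
  order 3: 0  0
  order 4: 0
The order-2 divided differences are all 3 (nonzero) and every higher order vanishes, so the data lies on a polynomial of degree exactly 2.

2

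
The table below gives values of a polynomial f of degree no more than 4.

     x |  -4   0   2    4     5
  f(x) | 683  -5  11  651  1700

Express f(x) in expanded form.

Write f(x) = ax^4 + bx^3 + cx^2 + dx + e. Substituting each data point gives a linear system:
  256a - 64b + 16c - 4d + e = 683
  e = -5
  16a + 8b + 4c + 2d + e = 11
  256a + 64b + 16c + 4d + e = 651
  625a + 125b + 25c + 5d + e = 1700
Solving the system yields a = 3, b = 0, c = -6, d = -4, e = -5.
So f(x) = 3x^4 - 6x^2 - 4x - 5.
Check: f(0) = -5. ✓

f(x) = 3x^4 - 6x^2 - 4x - 5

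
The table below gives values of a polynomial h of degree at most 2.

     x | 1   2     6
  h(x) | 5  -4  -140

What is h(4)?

Write h(x) = ax^2 + bx + c. Substituting each data point gives a linear system:
  a + b + c = 5
  4a + 2b + c = -4
  36a + 6b + c = -140
Solving the system yields a = -5, b = 6, c = 4.
So h(x) = -5x^2 + 6x + 4.
Then h(4) = -52.

-52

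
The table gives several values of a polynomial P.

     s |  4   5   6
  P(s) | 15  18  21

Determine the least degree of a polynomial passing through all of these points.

Forward differences of the values at s = 4, 5, 6:
  P  : 15  18  21
  Δ  : 3  3
  Δ^2: 0
The first differences are constant (3) and nonzero, while all higher differences vanish, so the minimal degree is 1.

1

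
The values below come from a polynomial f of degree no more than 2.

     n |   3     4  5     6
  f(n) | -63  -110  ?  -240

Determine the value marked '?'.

The 3 known points determine the degree-2 polynomial uniquely.
Write f(n) = an^2 + bn + c. Substituting each data point gives a linear system:
  9a + 3b + c = -63
  16a + 4b + c = -110
  36a + 6b + c = -240
Solving the system yields a = -6, b = -5, c = 6.
So f(n) = -6n^2 - 5n + 6.
Then f(5) = -169.

-169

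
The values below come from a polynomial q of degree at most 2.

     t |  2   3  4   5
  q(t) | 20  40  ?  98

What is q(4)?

66

The 3 known points determine the degree-2 polynomial uniquely.
Write q(t) = at^2 + bt + c. Substituting each data point gives a linear system:
  4a + 2b + c = 20
  9a + 3b + c = 40
  25a + 5b + c = 98
Solving the system yields a = 3, b = 5, c = -2.
So q(t) = 3t^2 + 5t - 2.
Then q(4) = 66.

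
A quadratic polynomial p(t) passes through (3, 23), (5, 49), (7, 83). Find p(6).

Using the Lagrange interpolation formula with nodes 3, 5, 7:
  L_0(t) = (t - 5)(t - 7) / 8
  L_1(t) = (t - 3)(t - 7) / -4
  L_2(t) = (t - 3)(t - 5) / 8
Then p(t) = 23·L_0(t) + 49·L_1(t) + 83·L_2(t).
Expanding and collecting terms gives p(t) = t^2 + 5t - 1.
Evaluating at t = 6: p(6) = 65.

65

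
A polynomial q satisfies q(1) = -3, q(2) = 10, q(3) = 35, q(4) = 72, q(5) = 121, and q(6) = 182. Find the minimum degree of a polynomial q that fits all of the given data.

Forward differences of the values at x = 1, 2, 3, 4, 5, 6:
  q  : -3  10  35  72  121  182
  Δ  : 13  25  37  49  61
  Δ^2: 12  12  12  12
  Δ^3: 0  0  0
  Δ^4: 0  0
  Δ^5: 0
The second differences are constant (12) and nonzero, while all higher differences vanish, so the minimal degree is 2.

2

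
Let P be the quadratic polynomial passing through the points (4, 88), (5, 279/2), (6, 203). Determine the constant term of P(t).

Write P(t) = at^2 + bt + c. Substituting each data point gives a linear system:
  16a + 4b + c = 88
  25a + 5b + c = 279/2
  36a + 6b + c = 203
Solving the system yields a = 6, b = -5/2, c = 2.
So P(t) = 6t² - (5/2)t + 2.
The constant term is 2.

2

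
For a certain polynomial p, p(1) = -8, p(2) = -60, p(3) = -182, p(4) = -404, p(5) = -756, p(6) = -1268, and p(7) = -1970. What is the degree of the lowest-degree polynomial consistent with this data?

3

Forward differences of the values at u = 1, 2, 3, 4, 5, 6, 7:
  p  : -8  -60  -182  -404  -756  -1268  -1970
  Δ  : -52  -122  -222  -352  -512  -702
  Δ^2: -70  -100  -130  -160  -190
  Δ^3: -30  -30  -30  -30
  Δ^4: 0  0  0
  Δ^5: 0  0
  Δ^6: 0
The third differences are constant (-30) and nonzero, while all higher differences vanish, so the minimal degree is 3.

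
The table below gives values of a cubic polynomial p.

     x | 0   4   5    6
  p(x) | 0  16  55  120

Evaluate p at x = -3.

-33

Write p(x) = ax^3 + bx^2 + cx + d. Substituting each data point gives a linear system:
  d = 0
  64a + 16b + 4c + d = 16
  125a + 25b + 5c + d = 55
  216a + 36b + 6c + d = 120
Solving the system yields a = 1, b = -2, c = -4, d = 0.
So p(x) = x^3 - 2x^2 - 4x.
Then p(-3) = -33.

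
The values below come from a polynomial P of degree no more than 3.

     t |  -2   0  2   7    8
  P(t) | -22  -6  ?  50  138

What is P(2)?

-30

The 4 known points determine the degree-3 polynomial uniquely.
Write P(t) = at^3 + bt^2 + ct + d. Substituting each data point gives a linear system:
  -8a + 4b - 2c + d = -22
  d = -6
  343a + 49b + 7c + d = 50
  512a + 64b + 8c + d = 138
Solving the system yields a = 1, b = -5, c = -6, d = -6.
So P(t) = t^3 - 5t^2 - 6t - 6.
Then P(2) = -30.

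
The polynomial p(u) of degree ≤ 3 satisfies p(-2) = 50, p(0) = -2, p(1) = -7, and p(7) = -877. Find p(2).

Using the Lagrange interpolation formula with nodes -2, 0, 1, 7:
  L_0(u) = u(u - 1)(u - 7) / -54
  L_1(u) = (u + 2)(u - 1)(u - 7) / 14
  L_2(u) = (u + 2)u(u - 7) / -18
  L_3(u) = (u + 2)u(u - 1) / 378
Then p(u) = 50·L_0(u) - 2·L_1(u) - 7·L_2(u) - 877·L_3(u).
Expanding and collecting terms gives p(u) = -3u^3 + 4u^2 - 6u - 2.
Evaluating at u = 2: p(2) = -22.

-22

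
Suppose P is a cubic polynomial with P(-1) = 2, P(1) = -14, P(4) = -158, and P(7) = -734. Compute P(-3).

66

Write P(s) = as^3 + bs^2 + cs + d. Substituting each data point gives a linear system:
  -a + b - c + d = 2
  a + b + c + d = -14
  64a + 16b + 4c + d = -158
  343a + 49b + 7c + d = -734
Solving the system yields a = -2, b = 0, c = -6, d = -6.
So P(s) = -2s³ - 6s - 6.
Then P(-3) = 66.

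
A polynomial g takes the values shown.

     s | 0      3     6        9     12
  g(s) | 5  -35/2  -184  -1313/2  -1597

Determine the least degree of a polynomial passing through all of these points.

Forward differences of the values at s = 0, 3, 6, 9, 12:
  g  : 5  -35/2  -184  -1313/2  -1597
  Δ  : -45/2  -333/2  -945/2  -1881/2
  Δ^2: -144  -306  -468
  Δ^3: -162  -162
  Δ^4: 0
The third differences are constant (-162) and nonzero, while all higher differences vanish, so the minimal degree is 3.

3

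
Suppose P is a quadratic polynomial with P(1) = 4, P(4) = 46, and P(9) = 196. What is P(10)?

Write P(s) = as^2 + bs + c. Substituting each data point gives a linear system:
  a + b + c = 4
  16a + 4b + c = 46
  81a + 9b + c = 196
Solving the system yields a = 2, b = 4, c = -2.
So P(s) = 2s^2 + 4s - 2.
Then P(10) = 238.

238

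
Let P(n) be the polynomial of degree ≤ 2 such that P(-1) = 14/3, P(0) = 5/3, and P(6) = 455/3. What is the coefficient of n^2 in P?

4

Write P(n) = an^2 + bn + c. Substituting each data point gives a linear system:
  a - b + c = 14/3
  c = 5/3
  36a + 6b + c = 455/3
Solving the system yields a = 4, b = 1, c = 5/3.
So P(n) = 4n^2 + n + 5/3.
The leading coefficient is 4.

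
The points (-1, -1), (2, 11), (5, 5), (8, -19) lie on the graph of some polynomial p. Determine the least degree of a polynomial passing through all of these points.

2

Forward differences of the values at n = -1, 2, 5, 8:
  p  : -1  11  5  -19
  Δ  : 12  -6  -24
  Δ^2: -18  -18
  Δ^3: 0
The second differences are constant (-18) and nonzero, while all higher differences vanish, so the minimal degree is 2.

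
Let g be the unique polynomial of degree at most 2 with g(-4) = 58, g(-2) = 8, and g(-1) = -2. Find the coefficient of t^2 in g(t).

5

Write g(t) = at^2 + bt + c. Substituting each data point gives a linear system:
  16a - 4b + c = 58
  4a - 2b + c = 8
  a - b + c = -2
Solving the system yields a = 5, b = 5, c = -2.
So g(t) = 5t^2 + 5t - 2.
The leading coefficient is 5.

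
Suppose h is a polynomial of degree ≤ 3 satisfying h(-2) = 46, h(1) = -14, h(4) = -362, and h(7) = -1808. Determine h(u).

Write h(u) = au^3 + bu^2 + cu + d. Substituting each data point gives a linear system:
  -8a + 4b - 2c + d = 46
  a + b + c + d = -14
  64a + 16b + 4c + d = -362
  343a + 49b + 7c + d = -1808
Solving the system yields a = -5, b = -1, c = -6, d = -2.
So h(u) = -5u^3 - u^2 - 6u - 2.
Check: h(1) = -14. ✓

h(u) = -5u^3 - u^2 - 6u - 2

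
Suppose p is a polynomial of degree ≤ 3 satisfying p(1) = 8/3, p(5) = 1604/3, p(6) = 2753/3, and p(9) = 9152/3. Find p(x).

p(x) = 4x^3 + 2x^2 - 3x - 1/3

Using the Lagrange interpolation formula with nodes 1, 5, 6, 9:
  L_0(x) = (x - 5)(x - 6)(x - 9) / -160
  L_1(x) = (x - 1)(x - 6)(x - 9) / 16
  L_2(x) = (x - 1)(x - 5)(x - 9) / -15
  L_3(x) = (x - 1)(x - 5)(x - 6) / 96
Then p(x) = 8/3·L_0(x) + 1604/3·L_1(x) + 2753/3·L_2(x) + 9152/3·L_3(x).
Expanding and collecting terms gives p(x) = 4x^3 + 2x^2 - 3x - 1/3.
Check: p(5) = 1604/3. ✓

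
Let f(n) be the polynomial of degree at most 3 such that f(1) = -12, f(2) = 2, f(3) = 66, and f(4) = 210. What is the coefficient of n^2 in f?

Write f(n) = an^3 + bn^2 + cn + d. Substituting each data point gives a linear system:
  a + b + c + d = -12
  8a + 4b + 2c + d = 2
  27a + 9b + 3c + d = 66
  64a + 16b + 4c + d = 210
Solving the system yields a = 5, b = -5, c = -6, d = -6.
So f(n) = 5n³ - 5n² - 6n - 6.
The coefficient of n^2 is -5.

-5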